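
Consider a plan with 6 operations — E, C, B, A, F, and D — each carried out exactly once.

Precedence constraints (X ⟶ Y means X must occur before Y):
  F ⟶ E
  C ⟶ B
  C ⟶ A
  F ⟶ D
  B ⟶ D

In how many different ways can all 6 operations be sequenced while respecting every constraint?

2 operations have no prerequisites (C, F), so any of them could come first.
Counting all ways to extend the partial order to a total order gives 40.

40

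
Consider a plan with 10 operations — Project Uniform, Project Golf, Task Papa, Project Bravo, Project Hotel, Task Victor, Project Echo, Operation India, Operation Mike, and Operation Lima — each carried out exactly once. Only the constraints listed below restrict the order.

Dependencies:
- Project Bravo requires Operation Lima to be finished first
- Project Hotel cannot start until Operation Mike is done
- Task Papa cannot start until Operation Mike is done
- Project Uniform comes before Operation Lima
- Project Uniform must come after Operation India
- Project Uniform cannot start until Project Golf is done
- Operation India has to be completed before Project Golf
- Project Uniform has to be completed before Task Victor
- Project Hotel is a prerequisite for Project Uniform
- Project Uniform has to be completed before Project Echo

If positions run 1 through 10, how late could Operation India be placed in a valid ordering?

4

Following every chain forward from Operation India, the operations that must come later are Project Uniform, Project Golf, Project Bravo, Task Victor, Project Echo, Operation Lima — 6 of them.
With 6 mandatory successors out of 10 operations total, the latest slot for Operation India is 10−6 = 4, and it's reachable by doing all non-successors before Operation India.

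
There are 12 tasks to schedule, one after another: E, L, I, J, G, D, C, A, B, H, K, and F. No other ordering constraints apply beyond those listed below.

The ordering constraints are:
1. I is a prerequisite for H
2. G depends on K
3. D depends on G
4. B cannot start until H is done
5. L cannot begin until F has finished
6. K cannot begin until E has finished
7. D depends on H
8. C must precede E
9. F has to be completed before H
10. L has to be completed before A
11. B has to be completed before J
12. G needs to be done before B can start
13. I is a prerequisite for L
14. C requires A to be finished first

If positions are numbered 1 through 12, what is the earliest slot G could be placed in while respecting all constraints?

The tasks that are forced before G, directly or transitively, are E, L, I, C, A, K, F. That's 7 tasks.
So at minimum 7 tasks come before G, putting G no earlier than position 8. That position is achievable by scheduling exactly those predecessors first.

8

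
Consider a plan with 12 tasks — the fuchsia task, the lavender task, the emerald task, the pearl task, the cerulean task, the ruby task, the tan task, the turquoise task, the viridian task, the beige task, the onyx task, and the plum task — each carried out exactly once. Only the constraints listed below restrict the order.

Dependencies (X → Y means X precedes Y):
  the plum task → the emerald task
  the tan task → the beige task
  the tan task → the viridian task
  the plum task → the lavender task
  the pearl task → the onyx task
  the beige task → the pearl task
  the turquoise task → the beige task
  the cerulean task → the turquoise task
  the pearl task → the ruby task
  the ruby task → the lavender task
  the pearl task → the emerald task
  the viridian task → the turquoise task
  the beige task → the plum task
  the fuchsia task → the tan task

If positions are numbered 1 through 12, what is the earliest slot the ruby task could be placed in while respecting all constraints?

Working backwards through the constraints from the ruby task, its full set of required predecessors is the fuchsia task, the pearl task, the cerulean task, the tan task, the turquoise task, the viridian task, the beige task — 7 of them.
With 7 mandatory predecessors, the earliest the ruby task can sit is position 7+1 = 8, and placing just those 7 first achieves it.

8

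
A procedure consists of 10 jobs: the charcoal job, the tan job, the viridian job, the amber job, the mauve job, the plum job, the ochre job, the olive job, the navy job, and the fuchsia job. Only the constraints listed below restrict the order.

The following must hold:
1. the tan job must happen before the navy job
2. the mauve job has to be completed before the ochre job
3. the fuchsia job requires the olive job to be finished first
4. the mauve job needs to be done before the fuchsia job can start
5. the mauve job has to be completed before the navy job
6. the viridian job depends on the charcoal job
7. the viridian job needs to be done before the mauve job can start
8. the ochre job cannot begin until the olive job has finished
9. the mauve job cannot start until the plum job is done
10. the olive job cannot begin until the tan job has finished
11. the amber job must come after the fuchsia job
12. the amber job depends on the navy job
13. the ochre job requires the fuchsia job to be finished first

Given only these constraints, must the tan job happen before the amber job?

Yes

There is a constraint chain the tan job → the navy job → the amber job.
So the tan job must precede the amber job in any valid ordering.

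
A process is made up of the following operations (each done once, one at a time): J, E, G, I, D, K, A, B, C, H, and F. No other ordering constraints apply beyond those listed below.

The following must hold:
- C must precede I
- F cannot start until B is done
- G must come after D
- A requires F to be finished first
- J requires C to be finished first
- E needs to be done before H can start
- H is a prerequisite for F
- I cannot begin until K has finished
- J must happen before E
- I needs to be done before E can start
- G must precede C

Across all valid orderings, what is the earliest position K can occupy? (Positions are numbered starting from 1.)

K has no prerequisites at all, so it can go in position 1.

1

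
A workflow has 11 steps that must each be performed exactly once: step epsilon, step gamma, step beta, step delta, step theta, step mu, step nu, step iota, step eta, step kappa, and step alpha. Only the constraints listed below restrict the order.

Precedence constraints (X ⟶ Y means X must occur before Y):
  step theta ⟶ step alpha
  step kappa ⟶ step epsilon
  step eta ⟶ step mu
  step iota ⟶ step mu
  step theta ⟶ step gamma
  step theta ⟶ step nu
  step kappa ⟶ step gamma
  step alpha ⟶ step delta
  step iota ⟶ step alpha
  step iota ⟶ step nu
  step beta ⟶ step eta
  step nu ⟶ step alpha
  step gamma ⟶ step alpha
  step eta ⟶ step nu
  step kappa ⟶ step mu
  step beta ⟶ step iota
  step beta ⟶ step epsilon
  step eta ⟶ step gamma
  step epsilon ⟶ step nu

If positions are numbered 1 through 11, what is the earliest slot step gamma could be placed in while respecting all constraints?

Working backwards through the constraints from step gamma, its full set of required predecessors is step beta, step theta, step eta, step kappa — 4 of them.
With 4 mandatory predecessors, the earliest step gamma can sit is position 4+1 = 5, and placing just those 4 first achieves it.

5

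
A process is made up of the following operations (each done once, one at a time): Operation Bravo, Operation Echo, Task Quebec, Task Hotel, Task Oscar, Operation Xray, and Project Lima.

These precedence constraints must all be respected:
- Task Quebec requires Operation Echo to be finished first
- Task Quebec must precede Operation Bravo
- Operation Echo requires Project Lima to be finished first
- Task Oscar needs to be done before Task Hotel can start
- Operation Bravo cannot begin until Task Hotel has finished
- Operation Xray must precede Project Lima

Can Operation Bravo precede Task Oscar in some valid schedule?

The constraints give a chain Task Oscar → Task Hotel → Operation Bravo, which forces Task Oscar before Operation Bravo.
Hence Operation Bravo can never be scheduled before Task Oscar.

No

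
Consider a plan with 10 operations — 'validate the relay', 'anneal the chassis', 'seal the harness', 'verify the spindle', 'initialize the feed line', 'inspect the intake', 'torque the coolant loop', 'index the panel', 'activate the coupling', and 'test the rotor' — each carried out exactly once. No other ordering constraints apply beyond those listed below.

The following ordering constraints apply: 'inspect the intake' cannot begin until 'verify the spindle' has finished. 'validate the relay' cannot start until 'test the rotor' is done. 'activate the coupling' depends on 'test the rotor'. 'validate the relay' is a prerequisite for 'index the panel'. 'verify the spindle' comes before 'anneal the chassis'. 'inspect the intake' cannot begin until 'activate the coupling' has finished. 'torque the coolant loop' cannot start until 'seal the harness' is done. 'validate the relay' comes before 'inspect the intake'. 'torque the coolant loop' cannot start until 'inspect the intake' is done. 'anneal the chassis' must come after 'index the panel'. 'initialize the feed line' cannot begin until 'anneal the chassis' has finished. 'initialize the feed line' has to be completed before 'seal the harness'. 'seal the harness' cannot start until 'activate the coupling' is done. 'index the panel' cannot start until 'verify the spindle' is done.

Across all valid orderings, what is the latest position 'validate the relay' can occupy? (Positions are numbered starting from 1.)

4

Following every chain forward from 'validate the relay', the operations that must come later are 'anneal the chassis', 'seal the harness', 'initialize the feed line', 'inspect the intake', 'torque the coolant loop', 'index the panel' — 6 of them.
So at least 6 operations follow 'validate the relay', putting 'validate the relay' no later than position 4. That position is achievable by scheduling everything else first.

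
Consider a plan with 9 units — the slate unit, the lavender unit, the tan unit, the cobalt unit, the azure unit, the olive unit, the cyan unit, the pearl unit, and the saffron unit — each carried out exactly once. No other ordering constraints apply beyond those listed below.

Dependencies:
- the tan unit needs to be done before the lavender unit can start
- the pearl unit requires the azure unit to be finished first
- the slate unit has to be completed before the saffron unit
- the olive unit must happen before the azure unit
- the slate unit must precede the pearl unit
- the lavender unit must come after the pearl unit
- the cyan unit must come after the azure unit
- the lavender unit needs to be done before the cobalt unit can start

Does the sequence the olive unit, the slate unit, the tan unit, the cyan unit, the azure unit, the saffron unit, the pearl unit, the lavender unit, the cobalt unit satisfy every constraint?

No

Here the azure unit comes after the cyan unit.
That contradicts the constraint that the azure unit must precede the cyan unit.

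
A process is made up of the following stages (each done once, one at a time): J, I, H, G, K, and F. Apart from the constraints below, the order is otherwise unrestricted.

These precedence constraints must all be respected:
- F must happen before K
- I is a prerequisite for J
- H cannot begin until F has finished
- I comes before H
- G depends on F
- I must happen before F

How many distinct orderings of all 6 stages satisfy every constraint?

I is the only stage with nothing required before it, so every ordering starts there.
Enumerating by repeatedly choosing an available stage (one whose prerequisites are all placed) gives 30 distinct complete orderings.

30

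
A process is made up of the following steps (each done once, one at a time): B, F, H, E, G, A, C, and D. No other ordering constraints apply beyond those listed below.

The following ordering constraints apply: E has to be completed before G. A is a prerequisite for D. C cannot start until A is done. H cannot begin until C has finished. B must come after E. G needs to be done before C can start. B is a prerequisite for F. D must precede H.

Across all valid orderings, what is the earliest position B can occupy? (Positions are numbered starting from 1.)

2

Working backwards through the constraints from B, its only required predecessor is E.
So at minimum 1 step comes before B, putting B no earlier than position 2. That position is achievable by scheduling exactly that predecessor first.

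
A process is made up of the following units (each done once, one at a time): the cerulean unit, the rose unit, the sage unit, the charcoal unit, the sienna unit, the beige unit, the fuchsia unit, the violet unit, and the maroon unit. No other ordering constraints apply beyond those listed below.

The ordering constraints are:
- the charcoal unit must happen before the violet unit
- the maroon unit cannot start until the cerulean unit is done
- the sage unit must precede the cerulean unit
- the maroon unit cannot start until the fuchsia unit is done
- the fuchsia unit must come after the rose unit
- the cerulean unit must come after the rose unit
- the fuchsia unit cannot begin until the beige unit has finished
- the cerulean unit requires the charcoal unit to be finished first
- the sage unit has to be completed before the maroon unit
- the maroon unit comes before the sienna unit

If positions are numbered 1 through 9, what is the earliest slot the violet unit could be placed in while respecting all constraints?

The only unit forced before the violet unit (directly or transitively) is the charcoal unit.
So at minimum 1 unit comes before the violet unit, putting the violet unit no earlier than position 2. That position is achievable by scheduling exactly that predecessor first.

2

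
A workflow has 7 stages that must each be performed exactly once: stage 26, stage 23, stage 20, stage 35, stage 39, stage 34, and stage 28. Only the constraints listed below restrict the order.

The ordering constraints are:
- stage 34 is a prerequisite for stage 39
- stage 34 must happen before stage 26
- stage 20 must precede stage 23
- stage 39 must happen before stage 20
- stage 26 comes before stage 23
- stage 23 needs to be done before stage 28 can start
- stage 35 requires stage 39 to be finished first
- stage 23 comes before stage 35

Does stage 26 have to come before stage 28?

Yes

Chaining the stated constraints: stage 26 → stage 23 → stage 28.
So stage 26 must precede stage 28 in any valid ordering.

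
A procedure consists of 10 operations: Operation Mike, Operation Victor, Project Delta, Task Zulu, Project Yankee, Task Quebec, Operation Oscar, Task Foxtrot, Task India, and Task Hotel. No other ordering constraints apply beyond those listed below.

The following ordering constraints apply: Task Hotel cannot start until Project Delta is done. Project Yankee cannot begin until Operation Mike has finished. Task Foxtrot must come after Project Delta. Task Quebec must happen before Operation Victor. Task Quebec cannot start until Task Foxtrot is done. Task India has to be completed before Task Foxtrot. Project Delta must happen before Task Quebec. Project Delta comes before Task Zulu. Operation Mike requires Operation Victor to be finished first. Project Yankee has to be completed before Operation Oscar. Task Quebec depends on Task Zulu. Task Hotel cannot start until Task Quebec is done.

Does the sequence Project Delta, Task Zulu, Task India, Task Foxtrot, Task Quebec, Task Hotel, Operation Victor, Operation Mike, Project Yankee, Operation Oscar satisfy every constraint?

Yes

Checking each listed constraint against this order: for instance, Project Delta is in position 1 and Task Hotel in position 6, so that constraint holds — and the remaining constraints check out the same way.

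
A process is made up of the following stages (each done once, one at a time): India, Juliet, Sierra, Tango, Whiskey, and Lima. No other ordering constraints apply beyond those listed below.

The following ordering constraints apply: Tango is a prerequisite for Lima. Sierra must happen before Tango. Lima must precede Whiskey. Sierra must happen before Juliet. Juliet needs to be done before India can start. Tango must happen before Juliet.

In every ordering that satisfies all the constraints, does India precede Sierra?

There is a chain Sierra → Juliet → India, which puts Sierra before India.
So India does not have to come before Sierra — it cannot.

No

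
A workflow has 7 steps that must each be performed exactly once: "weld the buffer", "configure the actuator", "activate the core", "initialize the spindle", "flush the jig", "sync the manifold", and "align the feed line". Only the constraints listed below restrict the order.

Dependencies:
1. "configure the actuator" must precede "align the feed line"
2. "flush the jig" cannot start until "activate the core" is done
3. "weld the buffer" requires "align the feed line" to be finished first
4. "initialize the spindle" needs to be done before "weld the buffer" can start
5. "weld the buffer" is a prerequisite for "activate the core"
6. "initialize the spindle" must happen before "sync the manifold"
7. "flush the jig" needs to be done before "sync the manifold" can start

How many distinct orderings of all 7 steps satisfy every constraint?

2 steps have no prerequisites ("configure the actuator", "initialize the spindle"), so any of them could come first.
Counting all ways to extend the partial order to a total order gives 3.

3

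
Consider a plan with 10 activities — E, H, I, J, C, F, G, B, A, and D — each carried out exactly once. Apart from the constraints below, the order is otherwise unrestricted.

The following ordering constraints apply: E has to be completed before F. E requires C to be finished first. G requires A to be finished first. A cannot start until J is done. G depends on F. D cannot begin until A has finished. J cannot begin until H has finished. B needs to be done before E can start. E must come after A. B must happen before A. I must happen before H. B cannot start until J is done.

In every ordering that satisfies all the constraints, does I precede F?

Tracing the constraints gives a chain: I → H → J → A → E → F.
That forces I before F in every valid schedule.

Yes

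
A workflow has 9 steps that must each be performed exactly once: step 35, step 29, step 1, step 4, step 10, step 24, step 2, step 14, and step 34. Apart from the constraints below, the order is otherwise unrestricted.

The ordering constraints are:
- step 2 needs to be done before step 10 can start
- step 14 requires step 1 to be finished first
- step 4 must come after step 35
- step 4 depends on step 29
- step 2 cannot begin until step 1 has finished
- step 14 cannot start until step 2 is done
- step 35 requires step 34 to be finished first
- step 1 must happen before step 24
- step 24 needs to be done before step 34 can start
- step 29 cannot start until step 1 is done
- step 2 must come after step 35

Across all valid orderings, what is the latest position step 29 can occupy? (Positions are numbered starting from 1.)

The only step forced after step 29 (directly or by a chain) is step 4.
So at least 1 step follows step 29, putting step 29 no later than position 8. That position is achievable by scheduling everything else first.

8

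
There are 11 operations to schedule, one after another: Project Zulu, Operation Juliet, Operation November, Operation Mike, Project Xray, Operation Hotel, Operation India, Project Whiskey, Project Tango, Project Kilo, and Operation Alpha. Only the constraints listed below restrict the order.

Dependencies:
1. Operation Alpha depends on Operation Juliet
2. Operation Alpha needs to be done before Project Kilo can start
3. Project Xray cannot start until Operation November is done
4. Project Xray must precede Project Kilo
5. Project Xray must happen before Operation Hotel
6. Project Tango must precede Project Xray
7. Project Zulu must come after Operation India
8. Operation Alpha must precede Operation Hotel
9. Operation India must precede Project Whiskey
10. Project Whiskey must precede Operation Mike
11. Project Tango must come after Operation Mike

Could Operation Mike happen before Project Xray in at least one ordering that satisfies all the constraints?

Every valid ordering already has Operation Mike before Project Xray (the constraints require it), so in particular at least one does.

Yes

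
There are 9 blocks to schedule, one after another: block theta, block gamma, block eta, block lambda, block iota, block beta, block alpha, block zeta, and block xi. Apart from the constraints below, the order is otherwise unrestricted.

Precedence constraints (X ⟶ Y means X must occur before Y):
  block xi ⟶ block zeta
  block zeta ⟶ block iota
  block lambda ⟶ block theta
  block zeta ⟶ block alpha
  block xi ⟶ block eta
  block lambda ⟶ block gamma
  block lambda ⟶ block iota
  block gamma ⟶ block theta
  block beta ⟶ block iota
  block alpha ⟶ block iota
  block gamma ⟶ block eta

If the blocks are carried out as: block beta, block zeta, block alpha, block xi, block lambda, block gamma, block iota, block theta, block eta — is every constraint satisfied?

The sequence places block zeta ahead of block xi.
That contradicts the constraint that block xi must precede block zeta.

No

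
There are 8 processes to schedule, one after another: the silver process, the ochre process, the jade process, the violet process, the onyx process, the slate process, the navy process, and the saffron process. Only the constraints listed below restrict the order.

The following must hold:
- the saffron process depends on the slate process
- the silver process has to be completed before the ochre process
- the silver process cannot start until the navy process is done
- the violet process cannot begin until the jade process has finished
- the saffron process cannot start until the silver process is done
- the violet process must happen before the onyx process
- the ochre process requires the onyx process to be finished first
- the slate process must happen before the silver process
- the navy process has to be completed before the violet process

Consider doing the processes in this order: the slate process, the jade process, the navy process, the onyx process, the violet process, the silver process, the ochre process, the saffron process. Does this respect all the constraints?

No

In the proposed order, the onyx process appears before the violet process.
That contradicts the constraint that the violet process must precede the onyx process.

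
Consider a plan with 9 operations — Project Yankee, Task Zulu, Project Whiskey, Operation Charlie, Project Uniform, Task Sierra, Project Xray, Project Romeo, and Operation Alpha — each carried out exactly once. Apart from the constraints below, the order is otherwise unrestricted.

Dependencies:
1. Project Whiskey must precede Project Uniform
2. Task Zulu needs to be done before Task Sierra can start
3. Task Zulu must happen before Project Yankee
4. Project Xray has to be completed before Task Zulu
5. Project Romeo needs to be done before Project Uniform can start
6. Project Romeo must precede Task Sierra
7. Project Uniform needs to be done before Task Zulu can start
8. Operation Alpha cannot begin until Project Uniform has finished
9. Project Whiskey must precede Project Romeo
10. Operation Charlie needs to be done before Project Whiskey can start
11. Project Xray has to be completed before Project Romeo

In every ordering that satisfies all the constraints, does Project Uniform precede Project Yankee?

Chaining the stated constraints: Project Uniform → Task Zulu → Project Yankee.
Hence Project Uniform necessarily comes before Project Yankee.

Yes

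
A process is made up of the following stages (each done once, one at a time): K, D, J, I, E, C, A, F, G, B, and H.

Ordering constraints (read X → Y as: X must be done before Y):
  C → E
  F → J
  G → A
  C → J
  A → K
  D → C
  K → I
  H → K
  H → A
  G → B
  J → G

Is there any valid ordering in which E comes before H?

Nothing in the constraints forces H before E — there is no chain from H to E.
That means at least one valid schedule has E before H.

Yes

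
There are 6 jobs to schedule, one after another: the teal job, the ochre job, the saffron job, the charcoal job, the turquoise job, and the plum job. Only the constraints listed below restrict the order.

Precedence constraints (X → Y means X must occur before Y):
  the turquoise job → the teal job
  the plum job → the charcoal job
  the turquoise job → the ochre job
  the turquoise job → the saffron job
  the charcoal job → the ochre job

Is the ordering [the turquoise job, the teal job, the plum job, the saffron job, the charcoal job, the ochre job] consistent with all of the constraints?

Yes

Going through the constraints one by one, each required predecessor appears earlier in the sequence than its dependent — e.g. the turquoise job (position 1) is before the ochre job (position 6), as required.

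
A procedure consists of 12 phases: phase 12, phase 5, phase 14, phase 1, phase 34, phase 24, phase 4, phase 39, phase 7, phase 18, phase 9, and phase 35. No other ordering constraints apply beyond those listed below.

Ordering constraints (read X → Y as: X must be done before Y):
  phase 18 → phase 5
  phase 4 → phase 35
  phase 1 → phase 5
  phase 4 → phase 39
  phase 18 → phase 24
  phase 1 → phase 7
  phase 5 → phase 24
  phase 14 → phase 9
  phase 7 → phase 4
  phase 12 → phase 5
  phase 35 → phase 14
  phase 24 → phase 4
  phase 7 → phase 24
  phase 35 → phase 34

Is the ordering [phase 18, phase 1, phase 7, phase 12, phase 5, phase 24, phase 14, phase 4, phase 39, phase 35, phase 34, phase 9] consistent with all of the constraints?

The sequence places phase 14 ahead of phase 35.
That contradicts the constraint that phase 35 must precede phase 14.

No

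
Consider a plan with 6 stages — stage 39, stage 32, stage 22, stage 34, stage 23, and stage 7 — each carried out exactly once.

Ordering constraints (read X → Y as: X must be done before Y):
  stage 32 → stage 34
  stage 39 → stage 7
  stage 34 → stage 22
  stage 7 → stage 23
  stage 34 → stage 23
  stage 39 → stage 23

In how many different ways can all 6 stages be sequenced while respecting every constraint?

16

2 stages have no prerequisites (stage 39, stage 32), so any of them could come first.
Systematically extending each partial ordering one stage at a time and counting, there are 16 complete orderings.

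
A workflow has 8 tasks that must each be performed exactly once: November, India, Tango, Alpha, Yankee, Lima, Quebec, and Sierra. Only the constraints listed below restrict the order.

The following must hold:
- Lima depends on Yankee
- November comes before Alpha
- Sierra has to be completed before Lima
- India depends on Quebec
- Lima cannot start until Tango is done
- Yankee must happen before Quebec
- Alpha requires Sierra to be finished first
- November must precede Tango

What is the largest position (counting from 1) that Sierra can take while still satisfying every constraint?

The tasks that are forced after Sierra, directly or by a chain of constraints, are Alpha, Lima. That's 2 tasks.
So at least 2 tasks follow Sierra, putting Sierra no later than position 6. That position is achievable by scheduling everything else first.

6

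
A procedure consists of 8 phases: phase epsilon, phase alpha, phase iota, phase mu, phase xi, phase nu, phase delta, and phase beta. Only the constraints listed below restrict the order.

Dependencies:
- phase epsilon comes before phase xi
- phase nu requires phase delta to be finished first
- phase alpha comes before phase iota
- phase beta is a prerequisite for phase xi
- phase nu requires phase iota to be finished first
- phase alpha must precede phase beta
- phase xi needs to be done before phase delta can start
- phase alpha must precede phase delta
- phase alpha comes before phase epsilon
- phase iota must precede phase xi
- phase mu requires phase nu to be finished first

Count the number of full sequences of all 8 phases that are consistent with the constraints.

6

Only phase alpha has no prerequisites, so it must go first.
Counting all ways to extend the partial order to a total order gives 6.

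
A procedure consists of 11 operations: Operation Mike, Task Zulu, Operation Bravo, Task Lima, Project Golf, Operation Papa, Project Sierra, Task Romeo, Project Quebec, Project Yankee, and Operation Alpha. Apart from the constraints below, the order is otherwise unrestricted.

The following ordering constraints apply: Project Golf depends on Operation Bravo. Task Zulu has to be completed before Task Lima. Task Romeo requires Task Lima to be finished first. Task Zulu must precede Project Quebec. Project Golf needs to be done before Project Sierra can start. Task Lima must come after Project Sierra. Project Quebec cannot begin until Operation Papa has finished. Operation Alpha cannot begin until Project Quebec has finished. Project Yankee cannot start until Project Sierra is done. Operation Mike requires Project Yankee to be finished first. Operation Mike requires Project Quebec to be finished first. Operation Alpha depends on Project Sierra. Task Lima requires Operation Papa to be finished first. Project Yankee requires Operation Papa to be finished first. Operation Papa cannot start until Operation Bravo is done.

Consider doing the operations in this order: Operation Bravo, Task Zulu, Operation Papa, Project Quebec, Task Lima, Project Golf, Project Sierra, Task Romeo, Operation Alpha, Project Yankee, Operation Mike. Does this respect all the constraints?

No

The sequence places Task Lima ahead of Project Sierra.
That contradicts the constraint that Project Sierra must precede Task Lima.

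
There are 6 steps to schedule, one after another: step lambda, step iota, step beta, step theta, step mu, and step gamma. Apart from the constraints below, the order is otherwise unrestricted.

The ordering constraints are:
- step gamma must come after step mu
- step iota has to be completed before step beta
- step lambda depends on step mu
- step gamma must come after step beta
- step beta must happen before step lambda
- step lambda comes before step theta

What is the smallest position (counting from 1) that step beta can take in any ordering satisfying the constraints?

2

The only step forced before step beta (directly or transitively) is step iota.
With 1 mandatory predecessor, the earliest step beta can sit is position 1+1 = 2, and placing just that one first achieves it.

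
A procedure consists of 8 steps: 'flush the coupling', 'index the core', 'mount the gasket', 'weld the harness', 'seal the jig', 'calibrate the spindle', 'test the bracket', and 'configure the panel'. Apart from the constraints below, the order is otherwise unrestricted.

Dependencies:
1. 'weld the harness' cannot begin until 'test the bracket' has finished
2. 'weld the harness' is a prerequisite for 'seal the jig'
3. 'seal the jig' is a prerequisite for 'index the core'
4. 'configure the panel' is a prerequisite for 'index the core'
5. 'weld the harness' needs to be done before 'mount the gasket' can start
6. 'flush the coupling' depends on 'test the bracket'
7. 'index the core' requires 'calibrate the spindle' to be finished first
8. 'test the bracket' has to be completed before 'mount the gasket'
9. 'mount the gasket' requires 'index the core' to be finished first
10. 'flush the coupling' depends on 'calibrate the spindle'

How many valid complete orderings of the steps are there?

3 steps have no prerequisites ('calibrate the spindle', 'test the bracket', 'configure the panel'), so any of them could come first.
Counting all ways to extend the partial order to a total order gives 94.

94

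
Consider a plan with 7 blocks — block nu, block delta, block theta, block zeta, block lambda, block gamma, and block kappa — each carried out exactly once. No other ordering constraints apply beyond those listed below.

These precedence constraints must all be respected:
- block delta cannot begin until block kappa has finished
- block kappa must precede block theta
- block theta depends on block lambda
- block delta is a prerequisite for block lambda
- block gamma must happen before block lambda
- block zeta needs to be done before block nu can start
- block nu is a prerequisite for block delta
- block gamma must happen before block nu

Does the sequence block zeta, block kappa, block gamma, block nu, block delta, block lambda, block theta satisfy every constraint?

Every stated constraint is respected: block kappa sits at position 2, ahead of block theta at position 7, and each of the other listed pairs likewise has the predecessor earlier in the sequence.

Yes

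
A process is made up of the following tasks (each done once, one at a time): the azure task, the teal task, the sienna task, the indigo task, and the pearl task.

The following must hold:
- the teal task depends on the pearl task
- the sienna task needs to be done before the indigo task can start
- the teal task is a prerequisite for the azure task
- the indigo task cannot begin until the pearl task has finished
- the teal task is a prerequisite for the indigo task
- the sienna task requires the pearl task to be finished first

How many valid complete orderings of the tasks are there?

Only the pearl task has no prerequisites, so it must go first.
Enumerating by repeatedly choosing an available task (one whose prerequisites are all placed) gives 5 distinct complete orderings.

5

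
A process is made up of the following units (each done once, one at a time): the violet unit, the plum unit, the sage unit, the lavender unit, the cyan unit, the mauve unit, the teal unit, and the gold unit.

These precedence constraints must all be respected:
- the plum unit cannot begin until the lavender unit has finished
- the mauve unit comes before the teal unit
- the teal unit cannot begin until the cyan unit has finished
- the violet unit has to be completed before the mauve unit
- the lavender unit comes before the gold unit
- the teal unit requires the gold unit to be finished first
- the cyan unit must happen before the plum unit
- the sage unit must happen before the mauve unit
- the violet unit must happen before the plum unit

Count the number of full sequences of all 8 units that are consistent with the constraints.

The units with no prerequisites are the violet unit, the sage unit, the lavender unit, the cyan unit; any of them can be placed first.
Enumerating by repeatedly choosing an available unit (one whose prerequisites are all placed) gives 418 distinct complete orderings.

418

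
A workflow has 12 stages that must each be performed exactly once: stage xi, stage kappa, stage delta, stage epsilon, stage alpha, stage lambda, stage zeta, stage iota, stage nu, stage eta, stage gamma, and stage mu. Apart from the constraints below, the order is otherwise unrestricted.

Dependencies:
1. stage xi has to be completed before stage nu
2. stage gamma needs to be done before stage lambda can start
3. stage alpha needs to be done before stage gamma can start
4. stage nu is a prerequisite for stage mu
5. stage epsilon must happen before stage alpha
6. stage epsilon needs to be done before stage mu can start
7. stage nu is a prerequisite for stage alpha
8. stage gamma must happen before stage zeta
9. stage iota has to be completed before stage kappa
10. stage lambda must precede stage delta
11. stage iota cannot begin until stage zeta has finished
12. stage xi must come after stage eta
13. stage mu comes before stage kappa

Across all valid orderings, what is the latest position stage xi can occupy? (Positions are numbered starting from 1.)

Following every chain forward from stage xi, the stages that must come later are stage kappa, stage delta, stage alpha, stage lambda, stage zeta, stage iota, stage nu, stage gamma, stage mu — 9 of them.
With 9 mandatory successors out of 12 stages total, the latest slot for stage xi is 12−9 = 3, and it's reachable by doing all non-successors before stage xi.

3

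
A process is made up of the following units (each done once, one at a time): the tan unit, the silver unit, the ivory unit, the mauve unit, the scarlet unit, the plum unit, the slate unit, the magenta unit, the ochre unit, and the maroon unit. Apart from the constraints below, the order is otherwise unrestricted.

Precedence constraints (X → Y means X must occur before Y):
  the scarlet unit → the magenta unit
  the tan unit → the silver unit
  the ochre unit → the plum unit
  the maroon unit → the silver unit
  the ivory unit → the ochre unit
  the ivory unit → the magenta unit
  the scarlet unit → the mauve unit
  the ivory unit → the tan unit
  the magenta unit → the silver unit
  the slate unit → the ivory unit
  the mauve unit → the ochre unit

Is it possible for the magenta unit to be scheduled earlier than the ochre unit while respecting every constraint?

The constraints leave the magenta unit and the ochre unit unordered relative to each other; nothing requires the ochre unit earlier.
So a valid ordering placing the magenta unit earlier than the ochre unit exists.

Yes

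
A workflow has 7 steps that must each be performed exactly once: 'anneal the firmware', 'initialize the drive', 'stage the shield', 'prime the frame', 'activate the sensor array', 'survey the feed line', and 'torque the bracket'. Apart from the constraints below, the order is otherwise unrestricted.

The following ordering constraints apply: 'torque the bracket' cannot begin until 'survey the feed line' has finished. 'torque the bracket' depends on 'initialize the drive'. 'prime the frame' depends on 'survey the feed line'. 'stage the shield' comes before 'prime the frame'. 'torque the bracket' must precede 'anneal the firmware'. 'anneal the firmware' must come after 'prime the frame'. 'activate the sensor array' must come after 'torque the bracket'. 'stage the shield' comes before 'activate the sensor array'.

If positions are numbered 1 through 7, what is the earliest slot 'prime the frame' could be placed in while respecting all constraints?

The steps that are forced before 'prime the frame', directly or transitively, are 'stage the shield', 'survey the feed line'. That's 2 steps.
So at minimum 2 steps come before 'prime the frame', putting 'prime the frame' no earlier than position 3. That position is achievable by scheduling exactly those predecessors first.

3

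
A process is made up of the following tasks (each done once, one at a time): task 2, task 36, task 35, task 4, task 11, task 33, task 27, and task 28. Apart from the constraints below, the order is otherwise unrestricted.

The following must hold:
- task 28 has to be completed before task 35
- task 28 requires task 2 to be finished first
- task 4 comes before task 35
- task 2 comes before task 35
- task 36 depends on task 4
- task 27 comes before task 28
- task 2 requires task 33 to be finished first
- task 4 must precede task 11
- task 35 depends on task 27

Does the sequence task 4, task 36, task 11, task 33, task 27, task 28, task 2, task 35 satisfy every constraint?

No

Here task 2 comes after task 28.
Since task 2 is required before task 28, the ordering is invalid.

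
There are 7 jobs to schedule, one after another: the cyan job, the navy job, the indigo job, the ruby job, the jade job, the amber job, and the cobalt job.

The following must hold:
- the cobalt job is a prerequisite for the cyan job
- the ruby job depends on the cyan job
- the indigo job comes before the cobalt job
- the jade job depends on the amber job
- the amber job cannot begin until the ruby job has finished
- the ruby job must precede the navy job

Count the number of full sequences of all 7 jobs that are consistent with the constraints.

3

The indigo job is the only job with nothing required before it, so every ordering starts there.
Enumerating by repeatedly choosing an available job (one whose prerequisites are all placed) gives 3 distinct complete orderings.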